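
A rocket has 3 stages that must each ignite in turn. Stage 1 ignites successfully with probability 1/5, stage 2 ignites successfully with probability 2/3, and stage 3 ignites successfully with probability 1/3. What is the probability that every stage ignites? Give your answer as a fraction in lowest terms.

2/45

Multiplying along the chain,
P = 1/5 × 2/3 × 1/3 = 2/45.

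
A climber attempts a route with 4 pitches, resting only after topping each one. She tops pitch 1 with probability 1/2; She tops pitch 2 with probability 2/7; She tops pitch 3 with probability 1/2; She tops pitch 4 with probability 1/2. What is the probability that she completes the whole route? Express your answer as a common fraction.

1/28

Each stage is reached only if all earlier stages succeed, so
P = 1/2 × 2/7 × 1/2 × 1/2 = 2/56 = 1/28.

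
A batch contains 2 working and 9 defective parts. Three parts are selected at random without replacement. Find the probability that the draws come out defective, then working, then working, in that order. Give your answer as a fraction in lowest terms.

1/55

Multiply the probability of each draw given the previous ones:
P = 9/11 × 2/10 × 1/9 = 18/990 = 1/55.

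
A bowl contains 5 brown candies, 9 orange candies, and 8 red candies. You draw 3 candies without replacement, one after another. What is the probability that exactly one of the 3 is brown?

34/77

One ordering (brown drawn first) has probability 5/22 × 17/21 × 16/20 = 1360/9240 = 34/231.
There are C(3,1) = 3 such orderings, each equally likely, so P = 3 × 34/231 = 34/77.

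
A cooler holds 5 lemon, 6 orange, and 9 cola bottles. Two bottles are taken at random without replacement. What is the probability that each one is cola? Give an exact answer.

P(all cola) = 9/20 × 8/19 = 72/380 = 18/95.

18/95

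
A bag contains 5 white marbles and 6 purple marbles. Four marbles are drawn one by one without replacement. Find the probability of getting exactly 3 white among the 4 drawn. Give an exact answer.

One ordering (white drawn first) has probability 5/11 × 4/10 × 3/9 × 6/8 = 360/7920 = 1/22.
There are C(4,3) = 4 such orderings, each equally likely, so P = 4 × 1/22 = 2/11.

2/11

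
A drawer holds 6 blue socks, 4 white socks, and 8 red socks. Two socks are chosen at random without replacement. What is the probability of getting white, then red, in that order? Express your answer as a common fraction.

Multiply the probability of each draw given the previous ones:
P = 4/18 × 8/17 = 32/306 = 16/153.

16/153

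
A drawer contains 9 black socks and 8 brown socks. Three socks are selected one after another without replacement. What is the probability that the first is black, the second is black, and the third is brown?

12/85

Chain rule:
P = 9/17 × 8/16 × 8/15 = 576/4080 = 12/85.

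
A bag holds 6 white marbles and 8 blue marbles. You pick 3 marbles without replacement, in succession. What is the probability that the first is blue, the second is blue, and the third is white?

2/13

Multiply the probability of each draw given the previous ones:
P = 8/14 × 7/13 × 6/12 = 336/2184 = 2/13.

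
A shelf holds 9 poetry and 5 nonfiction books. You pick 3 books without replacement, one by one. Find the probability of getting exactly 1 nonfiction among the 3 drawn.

One ordering (nonfiction drawn first) has probability 5/14 × 9/13 × 8/12 = 360/2184 = 15/91.
There are C(3,1) = 3 such orderings, each equally likely, so P = 3 × 15/91 = 45/91.

45/91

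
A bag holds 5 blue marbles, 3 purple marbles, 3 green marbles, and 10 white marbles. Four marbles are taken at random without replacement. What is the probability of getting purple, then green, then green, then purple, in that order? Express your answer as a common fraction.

Chain rule:
P = 3/21 × 3/20 × 2/19 × 2/18 = 36/143640 = 1/3990.

1/3990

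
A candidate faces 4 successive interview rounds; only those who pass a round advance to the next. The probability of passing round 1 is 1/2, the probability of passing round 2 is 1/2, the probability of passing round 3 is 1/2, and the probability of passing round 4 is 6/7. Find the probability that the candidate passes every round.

3/28

The events are sequential, so multiply the conditional probabilities:
P = 1/2 × 1/2 × 1/2 × 6/7 = 6/56 = 3/28.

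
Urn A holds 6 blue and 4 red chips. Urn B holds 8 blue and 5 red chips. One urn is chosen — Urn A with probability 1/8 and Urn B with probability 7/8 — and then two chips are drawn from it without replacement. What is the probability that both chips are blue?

37/104

From Urn A: P(both blue) = (6/10)(5/9) = 1/3.
From Urn B: P(both blue) = (8/13)(7/12) = 14/39.
Total probability = (1/8)(1/3) + (7/8)(14/39) = 37/104.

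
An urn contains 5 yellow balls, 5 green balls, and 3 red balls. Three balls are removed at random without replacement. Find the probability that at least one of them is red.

P(no red) = 10/13 × 9/12 × 8/11 = 720/1716 = 60/143.
P(at least one) = 1 − 60/143 = 83/143.

83/143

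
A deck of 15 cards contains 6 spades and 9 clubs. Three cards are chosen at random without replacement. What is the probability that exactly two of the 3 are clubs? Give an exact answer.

216/455

One ordering (clubs drawn first) has probability 9/15 × 8/14 × 6/13 = 432/2730 = 72/455.
There are C(3,2) = 3 such orderings, each equally likely, so P = 3 × 72/455 = 216/455.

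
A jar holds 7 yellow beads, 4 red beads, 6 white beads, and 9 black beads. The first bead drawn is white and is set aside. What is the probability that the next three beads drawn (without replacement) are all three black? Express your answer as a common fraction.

21/575

With the first bead removed, 9 black remain out of 25.
P = 9/25 × 8/24 × 7/23 = 504/13800 = 21/575.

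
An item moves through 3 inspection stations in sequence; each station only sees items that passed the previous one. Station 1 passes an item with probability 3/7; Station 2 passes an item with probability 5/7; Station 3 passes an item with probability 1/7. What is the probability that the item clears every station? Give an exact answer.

The events are sequential, so multiply the conditional probabilities:
P = 3/7 × 5/7 × 1/7 = 15/343.

15/343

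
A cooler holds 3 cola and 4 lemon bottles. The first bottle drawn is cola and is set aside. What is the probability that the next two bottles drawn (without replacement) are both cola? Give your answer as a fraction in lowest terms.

After the first draw, 2 of the remaining 6 bottles are cola.
P = 2/6 × 1/5 = 2/30 = 1/15.

1/15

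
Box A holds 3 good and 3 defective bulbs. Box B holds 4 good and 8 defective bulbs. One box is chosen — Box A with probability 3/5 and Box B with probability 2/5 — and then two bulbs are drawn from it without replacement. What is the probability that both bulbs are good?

From Box A: P(both good) = (3/6)(2/5) = 1/5.
From Box B: P(both good) = (4/12)(3/11) = 1/11.
Total probability = (3/5)(1/5) + (2/5)(1/11) = 43/275.

43/275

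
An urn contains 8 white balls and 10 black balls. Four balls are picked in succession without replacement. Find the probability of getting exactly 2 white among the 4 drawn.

7/17

One ordering (white drawn first) has probability 8/18 × 7/17 × 10/16 × 9/15 = 5040/73440 = 7/102.
There are C(4,2) = 6 such orderings, each equally likely, so P = 6 × 7/102 = 7/17.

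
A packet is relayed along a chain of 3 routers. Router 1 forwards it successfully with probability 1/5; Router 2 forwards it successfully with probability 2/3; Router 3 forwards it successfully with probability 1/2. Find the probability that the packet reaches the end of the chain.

Multiplying along the chain,
P = 1/5 × 2/3 × 1/2 = 2/30 = 1/15.

1/15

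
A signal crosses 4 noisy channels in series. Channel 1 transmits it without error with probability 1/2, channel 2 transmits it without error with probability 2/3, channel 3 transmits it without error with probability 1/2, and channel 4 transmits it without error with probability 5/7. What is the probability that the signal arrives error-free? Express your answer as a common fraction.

5/42

Each stage is reached only if all earlier stages succeed, so
P = 1/2 × 2/3 × 1/2 × 5/7 = 10/84 = 5/42.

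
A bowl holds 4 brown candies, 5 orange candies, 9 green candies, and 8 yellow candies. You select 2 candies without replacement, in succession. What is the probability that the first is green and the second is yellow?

Chain rule:
P = 9/26 × 8/25 = 72/650 = 36/325.

36/325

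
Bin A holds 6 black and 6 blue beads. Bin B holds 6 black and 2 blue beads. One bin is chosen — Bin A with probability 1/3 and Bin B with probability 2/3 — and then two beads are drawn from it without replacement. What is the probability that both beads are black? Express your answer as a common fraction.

100/231

From Bin A: P(both black) = (6/12)(5/11) = 5/22.
From Bin B: P(both black) = (6/8)(5/7) = 15/28.
Total probability = (1/3)(5/22) + (2/3)(15/28) = 100/231.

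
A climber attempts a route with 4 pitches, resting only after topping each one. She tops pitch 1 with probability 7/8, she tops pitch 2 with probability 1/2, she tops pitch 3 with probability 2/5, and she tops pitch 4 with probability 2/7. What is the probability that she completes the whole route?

Each stage is reached only if all earlier stages succeed, so
P = 7/8 × 1/2 × 2/5 × 2/7 = 28/560 = 1/20.

1/20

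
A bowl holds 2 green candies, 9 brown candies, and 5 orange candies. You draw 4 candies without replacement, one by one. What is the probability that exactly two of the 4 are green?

1/20

One ordering (green drawn first) has probability 2/16 × 1/15 × 14/14 × 13/13 = 364/43680 = 1/120.
There are C(4,2) = 6 such orderings, each equally likely, so P = 6 × 1/120 = 1/20.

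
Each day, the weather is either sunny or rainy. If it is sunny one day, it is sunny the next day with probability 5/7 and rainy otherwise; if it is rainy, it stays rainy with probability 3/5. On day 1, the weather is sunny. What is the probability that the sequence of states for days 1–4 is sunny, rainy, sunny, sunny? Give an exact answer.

Day 1 is given. For each transition, use the conditional probability from the current state:
P(rainy | sunny) = 2/7; P(sunny | rainy) = 2/5; P(sunny | sunny) = 5/7.
P = 2/7 × 2/5 × 5/7 = 20/245 = 4/49.

4/49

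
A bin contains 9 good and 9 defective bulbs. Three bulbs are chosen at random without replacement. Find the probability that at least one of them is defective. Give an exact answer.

P(no defective) = 9/18 × 8/17 × 7/16 = 504/4896 = 7/68.
P(at least one) = 1 − 7/68 = 61/68.

61/68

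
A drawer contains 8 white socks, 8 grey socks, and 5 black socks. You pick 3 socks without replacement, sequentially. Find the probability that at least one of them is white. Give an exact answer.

P(no white) = 13/21 × 12/20 × 11/19 = 1716/7980 = 143/665.
P(at least one) = 1 − 143/665 = 522/665.

522/665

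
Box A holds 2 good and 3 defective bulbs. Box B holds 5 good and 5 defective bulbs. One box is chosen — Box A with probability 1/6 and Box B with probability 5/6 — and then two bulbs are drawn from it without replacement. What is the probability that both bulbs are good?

109/540

From Box A: P(both good) = (2/5)(1/4) = 1/10.
From Box B: P(both good) = (5/10)(4/9) = 2/9.
Total probability = (1/6)(1/10) + (5/6)(2/9) = 109/540.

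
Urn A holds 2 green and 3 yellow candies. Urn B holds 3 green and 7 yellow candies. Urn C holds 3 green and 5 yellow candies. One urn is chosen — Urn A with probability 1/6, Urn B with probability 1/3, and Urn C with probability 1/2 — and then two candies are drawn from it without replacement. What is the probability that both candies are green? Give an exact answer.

From Urn A: P(both green) = (2/5)(1/4) = 1/10.
From Urn B: P(both green) = (3/10)(2/9) = 1/15.
From Urn C: P(both green) = (3/8)(2/7) = 3/28.
Total probability = (1/6)(1/10) + (1/3)(1/15) + (1/2)(3/28) = 233/2520.

233/2520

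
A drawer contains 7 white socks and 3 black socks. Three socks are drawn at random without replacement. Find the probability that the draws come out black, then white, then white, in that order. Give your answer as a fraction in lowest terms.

7/40

Multiply the probability of each draw given the previous ones:
P = 3/10 × 7/9 × 6/8 = 126/720 = 7/40.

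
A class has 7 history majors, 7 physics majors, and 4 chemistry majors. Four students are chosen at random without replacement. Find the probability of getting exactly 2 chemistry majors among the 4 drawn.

One ordering (chemistry majors drawn first) has probability 4/18 × 3/17 × 14/16 × 13/15 = 2184/73440 = 91/3060.
There are C(4,2) = 6 such orderings, each equally likely, so P = 6 × 91/3060 = 91/510.

91/510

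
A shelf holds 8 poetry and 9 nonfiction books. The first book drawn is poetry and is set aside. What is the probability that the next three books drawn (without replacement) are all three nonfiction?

3/20

After the first draw, 9 of the remaining 16 books are nonfiction.
P = 9/16 × 8/15 × 7/14 = 504/3360 = 3/20.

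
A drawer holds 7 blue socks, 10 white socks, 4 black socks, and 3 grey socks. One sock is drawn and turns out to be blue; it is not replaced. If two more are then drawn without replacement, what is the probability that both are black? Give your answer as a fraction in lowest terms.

After the first draw, 4 of the remaining 23 socks are black.
P = 4/23 × 3/22 = 12/506 = 6/253.

6/253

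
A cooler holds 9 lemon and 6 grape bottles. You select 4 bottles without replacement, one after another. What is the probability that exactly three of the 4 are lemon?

One ordering (lemon drawn first) has probability 9/15 × 8/14 × 7/13 × 6/12 = 3024/32760 = 6/65.
There are C(4,3) = 4 such orderings, each equally likely, so P = 4 × 6/65 = 24/65.

24/65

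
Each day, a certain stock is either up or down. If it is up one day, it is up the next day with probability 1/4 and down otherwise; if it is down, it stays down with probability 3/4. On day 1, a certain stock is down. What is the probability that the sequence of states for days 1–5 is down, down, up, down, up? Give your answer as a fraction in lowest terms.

Day 1 is given. For each transition, use the conditional probability from the current state:
P(down | down) = 3/4; P(up | down) = 1/4; P(down | up) = 3/4; P(up | down) = 1/4.
P = 3/4 × 1/4 × 3/4 × 1/4 = 9/256.

9/256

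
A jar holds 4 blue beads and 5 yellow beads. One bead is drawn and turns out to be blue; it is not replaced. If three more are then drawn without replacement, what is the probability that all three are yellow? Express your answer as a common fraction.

5/28

After the first draw, 5 of the remaining 8 beads are yellow.
P = 5/8 × 4/7 × 3/6 = 60/336 = 5/28.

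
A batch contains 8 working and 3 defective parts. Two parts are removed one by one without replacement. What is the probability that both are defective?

P = 3/11 × 2/10 = 6/110 = 3/55.

3/55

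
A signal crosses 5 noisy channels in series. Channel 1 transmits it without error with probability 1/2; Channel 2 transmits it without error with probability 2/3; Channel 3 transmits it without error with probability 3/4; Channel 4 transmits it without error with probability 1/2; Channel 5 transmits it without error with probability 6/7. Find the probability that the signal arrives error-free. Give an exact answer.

Each stage is reached only if all earlier stages succeed, so
P = 1/2 × 2/3 × 3/4 × 1/2 × 6/7 = 36/336 = 3/28.

3/28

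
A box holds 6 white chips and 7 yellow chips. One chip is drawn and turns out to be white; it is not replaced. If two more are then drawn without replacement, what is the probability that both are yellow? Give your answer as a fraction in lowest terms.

After the first draw, 7 of the remaining 12 chips are yellow.
P = 7/12 × 6/11 = 42/132 = 7/22.

7/22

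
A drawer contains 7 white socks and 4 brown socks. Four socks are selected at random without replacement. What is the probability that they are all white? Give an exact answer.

P(every draw is white) = 7/11 × 6/10 × 5/9 × 4/8 = 840/7920 = 7/66.

7/66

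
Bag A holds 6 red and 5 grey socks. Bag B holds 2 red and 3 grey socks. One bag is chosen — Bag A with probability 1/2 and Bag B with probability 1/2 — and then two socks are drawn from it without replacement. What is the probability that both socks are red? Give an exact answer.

From Bag A: P(both red) = (6/11)(5/10) = 3/11.
From Bag B: P(both red) = (2/5)(1/4) = 1/10.
Total probability = (1/2)(3/11) + (1/2)(1/10) = 41/220.

41/220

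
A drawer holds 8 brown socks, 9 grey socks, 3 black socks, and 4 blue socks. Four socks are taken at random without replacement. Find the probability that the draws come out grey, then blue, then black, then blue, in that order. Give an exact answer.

9/7084

Chain rule:
P = 9/24 × 4/23 × 3/22 × 3/21 = 324/255024 = 9/7084.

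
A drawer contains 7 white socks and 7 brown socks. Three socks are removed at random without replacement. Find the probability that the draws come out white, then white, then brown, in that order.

Each draw changes the counts, so multiply the conditional probabilities along the sequence:
P = 7/14 × 6/13 × 7/12 = 294/2184 = 7/52.

7/52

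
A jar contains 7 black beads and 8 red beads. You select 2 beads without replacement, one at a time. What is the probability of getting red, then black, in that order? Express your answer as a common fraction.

4/15

Multiply the probability of each draw given the previous ones:
P = 8/15 × 7/14 = 56/210 = 4/15.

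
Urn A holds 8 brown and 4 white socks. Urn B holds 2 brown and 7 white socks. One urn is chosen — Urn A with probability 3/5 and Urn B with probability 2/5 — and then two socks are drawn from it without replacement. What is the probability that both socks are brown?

From Urn A: P(both brown) = (8/12)(7/11) = 14/33.
From Urn B: P(both brown) = (2/9)(1/8) = 1/36.
Total probability = (3/5)(14/33) + (2/5)(1/36) = 263/990.

263/990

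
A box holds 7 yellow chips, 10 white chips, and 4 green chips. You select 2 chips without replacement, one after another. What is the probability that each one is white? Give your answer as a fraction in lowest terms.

3/14

P(all white) = 10/21 × 9/20 = 90/420 = 3/14.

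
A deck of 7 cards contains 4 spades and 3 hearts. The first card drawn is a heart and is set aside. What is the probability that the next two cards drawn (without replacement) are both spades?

2/5

With the first card removed, 4 spades remain out of 6.
P = 4/6 × 3/5 = 12/30 = 2/5.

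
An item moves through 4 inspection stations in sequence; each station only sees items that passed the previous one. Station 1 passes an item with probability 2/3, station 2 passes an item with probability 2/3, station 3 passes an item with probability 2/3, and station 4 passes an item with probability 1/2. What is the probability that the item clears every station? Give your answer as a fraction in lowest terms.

Multiplying along the chain,
P = 2/3 × 2/3 × 2/3 × 1/2 = 8/54 = 4/27.

4/27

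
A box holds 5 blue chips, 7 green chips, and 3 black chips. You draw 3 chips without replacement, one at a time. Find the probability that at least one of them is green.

P(no green) = 8/15 × 7/14 × 6/13 = 336/2730 = 8/65.
P(at least one) = 1 − 8/65 = 57/65.

57/65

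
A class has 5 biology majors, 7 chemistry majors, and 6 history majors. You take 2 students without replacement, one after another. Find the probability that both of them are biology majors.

P(all biology majors) = 5/18 × 4/17 = 20/306 = 10/153.

10/153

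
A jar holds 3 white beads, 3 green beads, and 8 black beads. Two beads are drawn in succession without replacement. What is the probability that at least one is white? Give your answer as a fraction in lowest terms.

P(no white) = 11/14 × 10/13 = 110/182 = 55/91.
P(at least one) = 1 − 55/91 = 36/91.

36/91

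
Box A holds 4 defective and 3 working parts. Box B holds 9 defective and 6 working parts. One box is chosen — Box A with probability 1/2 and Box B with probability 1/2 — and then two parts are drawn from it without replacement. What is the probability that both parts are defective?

11/35

From Box A: P(both defective) = (4/7)(3/6) = 2/7.
From Box B: P(both defective) = (9/15)(8/14) = 12/35.
Total probability = (1/2)(2/7) + (1/2)(12/35) = 11/35.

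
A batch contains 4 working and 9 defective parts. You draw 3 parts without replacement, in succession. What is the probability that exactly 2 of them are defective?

One ordering (defective drawn first) has probability 9/13 × 8/12 × 4/11 = 288/1716 = 24/143.
There are C(3,2) = 3 such orderings, each equally likely, so P = 3 × 24/143 = 72/143.

72/143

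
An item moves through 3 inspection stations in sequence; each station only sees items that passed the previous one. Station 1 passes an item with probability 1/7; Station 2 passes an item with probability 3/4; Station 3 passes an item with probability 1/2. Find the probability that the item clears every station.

Each stage is reached only if all earlier stages succeed, so
P = 1/7 × 3/4 × 1/2 = 3/56.

3/56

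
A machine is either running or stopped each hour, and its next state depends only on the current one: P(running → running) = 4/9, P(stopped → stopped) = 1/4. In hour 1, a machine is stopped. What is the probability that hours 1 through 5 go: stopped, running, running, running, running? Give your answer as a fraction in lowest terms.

Hour 1 is given. For each transition, use the conditional probability from the current state:
P(running | stopped) = 3/4; P(running | running) = 4/9; P(running | running) = 4/9; P(running | running) = 4/9.
P = 3/4 × 4/9 × 4/9 × 4/9 = 192/2916 = 16/243.

16/243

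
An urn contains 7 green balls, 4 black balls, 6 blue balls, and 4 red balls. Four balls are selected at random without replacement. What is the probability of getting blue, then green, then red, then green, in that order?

Chain rule:
P = 6/21 × 7/20 × 4/19 × 6/18 = 1008/143640 = 2/285.

2/285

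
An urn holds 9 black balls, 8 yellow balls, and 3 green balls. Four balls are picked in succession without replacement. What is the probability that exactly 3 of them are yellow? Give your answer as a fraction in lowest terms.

One ordering (yellow drawn first) has probability 8/20 × 7/19 × 6/18 × 12/17 = 4032/116280 = 56/1615.
There are C(4,3) = 4 such orderings, each equally likely, so P = 4 × 56/1615 = 224/1615.

224/1615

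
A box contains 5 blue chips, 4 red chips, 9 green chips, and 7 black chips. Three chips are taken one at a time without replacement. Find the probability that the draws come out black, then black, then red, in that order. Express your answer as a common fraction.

7/575

Chain rule:
P = 7/25 × 6/24 × 4/23 = 168/13800 = 7/575.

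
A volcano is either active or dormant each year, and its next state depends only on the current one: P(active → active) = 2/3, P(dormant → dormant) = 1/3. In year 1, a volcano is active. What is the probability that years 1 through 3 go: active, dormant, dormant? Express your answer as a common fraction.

Year 1 is given. For each transition, use the conditional probability from the current state:
P(dormant | active) = 1/3; P(dormant | dormant) = 1/3.
P = 1/3 × 1/3 = 1/9.

1/9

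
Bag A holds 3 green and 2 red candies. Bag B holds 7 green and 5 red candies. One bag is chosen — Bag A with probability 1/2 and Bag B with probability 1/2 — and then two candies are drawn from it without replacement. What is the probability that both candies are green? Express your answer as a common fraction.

17/55

From Bag A: P(both green) = (3/5)(2/4) = 3/10.
From Bag B: P(both green) = (7/12)(6/11) = 7/22.
Total probability = (1/2)(3/10) + (1/2)(7/22) = 17/55.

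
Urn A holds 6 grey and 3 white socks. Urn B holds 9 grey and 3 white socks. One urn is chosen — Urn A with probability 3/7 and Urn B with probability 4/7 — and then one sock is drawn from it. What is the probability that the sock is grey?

5/7

From Urn A: P(grey) = 6/9.
From Urn B: P(grey) = 9/12.
Total probability = (3/7)(6/9) + (4/7)(9/12) = 5/7.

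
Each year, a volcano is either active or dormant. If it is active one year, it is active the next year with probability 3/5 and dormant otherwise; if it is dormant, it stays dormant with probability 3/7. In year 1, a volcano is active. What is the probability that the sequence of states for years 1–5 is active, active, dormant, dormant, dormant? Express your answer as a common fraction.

Year 1 is given. For each transition, use the conditional probability from the current state:
P(active | active) = 3/5; P(dormant | active) = 2/5; P(dormant | dormant) = 3/7; P(dormant | dormant) = 3/7.
P = 3/5 × 2/5 × 3/7 × 3/7 = 54/1225.

54/1225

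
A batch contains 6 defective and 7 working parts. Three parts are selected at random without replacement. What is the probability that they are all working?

P(all working) = 7/13 × 6/12 × 5/11 = 210/1716 = 35/286.

35/286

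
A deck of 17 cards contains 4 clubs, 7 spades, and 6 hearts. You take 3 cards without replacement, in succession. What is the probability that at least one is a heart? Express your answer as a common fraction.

103/136

P(no hearts) = 11/17 × 10/16 × 9/15 = 990/4080 = 33/136.
P(at least one) = 1 − 33/136 = 103/136.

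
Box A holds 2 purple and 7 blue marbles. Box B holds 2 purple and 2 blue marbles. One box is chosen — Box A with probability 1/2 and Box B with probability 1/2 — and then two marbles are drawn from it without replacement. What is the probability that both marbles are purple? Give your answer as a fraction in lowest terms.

From Box A: P(both purple) = (2/9)(1/8) = 1/36.
From Box B: P(both purple) = (2/4)(1/3) = 1/6.
Total probability = (1/2)(1/36) + (1/2)(1/6) = 7/72.

7/72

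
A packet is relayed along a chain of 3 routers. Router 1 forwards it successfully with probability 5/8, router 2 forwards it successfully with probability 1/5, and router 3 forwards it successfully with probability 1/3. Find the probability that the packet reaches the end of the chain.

Each stage is reached only if all earlier stages succeed, so
P = 5/8 × 1/5 × 1/3 = 5/120 = 1/24.

1/24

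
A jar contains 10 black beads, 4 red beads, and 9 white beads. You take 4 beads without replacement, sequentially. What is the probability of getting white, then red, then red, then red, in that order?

9/8855

Multiply the probability of each draw given the previous ones:
P = 9/23 × 4/22 × 3/21 × 2/20 = 216/212520 = 9/8855.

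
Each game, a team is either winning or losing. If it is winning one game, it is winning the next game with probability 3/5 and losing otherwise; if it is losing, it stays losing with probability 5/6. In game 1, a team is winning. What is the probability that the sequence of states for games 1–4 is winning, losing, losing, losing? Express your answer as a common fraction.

Game 1 is given. For each transition, use the conditional probability from the current state:
P(losing | winning) = 2/5; P(losing | losing) = 5/6; P(losing | losing) = 5/6.
P = 2/5 × 5/6 × 5/6 = 50/180 = 5/18.

5/18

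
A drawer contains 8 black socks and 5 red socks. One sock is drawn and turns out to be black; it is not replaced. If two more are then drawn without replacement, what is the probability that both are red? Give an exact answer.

5/33

With the first sock removed, 5 red remain out of 12.
P = 5/12 × 4/11 = 20/132 = 5/33.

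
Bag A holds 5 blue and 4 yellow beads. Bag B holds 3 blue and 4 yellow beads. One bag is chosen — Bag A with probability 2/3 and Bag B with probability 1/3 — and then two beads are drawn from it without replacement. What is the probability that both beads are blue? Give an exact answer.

From Bag A: P(both blue) = (5/9)(4/8) = 5/18.
From Bag B: P(both blue) = (3/7)(2/6) = 1/7.
Total probability = (2/3)(5/18) + (1/3)(1/7) = 44/189.

44/189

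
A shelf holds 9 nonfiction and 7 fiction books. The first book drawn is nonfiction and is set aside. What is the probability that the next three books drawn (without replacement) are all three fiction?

With the first book removed, 7 fiction remain out of 15.
P = 7/15 × 6/14 × 5/13 = 210/2730 = 1/13.

1/13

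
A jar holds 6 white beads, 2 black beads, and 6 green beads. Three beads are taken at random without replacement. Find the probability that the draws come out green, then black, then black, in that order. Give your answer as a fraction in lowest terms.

1/182

Chain rule:
P = 6/14 × 2/13 × 1/12 = 12/2184 = 1/182.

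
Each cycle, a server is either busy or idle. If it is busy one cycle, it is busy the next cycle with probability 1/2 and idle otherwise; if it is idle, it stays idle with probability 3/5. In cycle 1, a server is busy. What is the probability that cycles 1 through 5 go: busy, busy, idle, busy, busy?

Cycle 1 is given. For each transition, use the conditional probability from the current state:
P(busy | busy) = 1/2; P(idle | busy) = 1/2; P(busy | idle) = 2/5; P(busy | busy) = 1/2.
P = 1/2 × 1/2 × 2/5 × 1/2 = 2/40 = 1/20.

1/20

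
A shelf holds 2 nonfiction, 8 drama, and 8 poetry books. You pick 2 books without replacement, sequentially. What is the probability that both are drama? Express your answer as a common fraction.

P(every draw is drama) = 8/18 × 7/17 = 56/306 = 28/153.

28/153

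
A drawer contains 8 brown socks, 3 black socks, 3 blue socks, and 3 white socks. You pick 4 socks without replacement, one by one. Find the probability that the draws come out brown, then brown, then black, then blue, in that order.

Chain rule:
P = 8/17 × 7/16 × 3/15 × 3/14 = 504/57120 = 3/340.

3/340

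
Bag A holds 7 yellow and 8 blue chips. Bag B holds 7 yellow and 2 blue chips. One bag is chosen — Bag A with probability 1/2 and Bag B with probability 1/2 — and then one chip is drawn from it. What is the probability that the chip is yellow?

From Bag A: P(yellow) = 7/15.
From Bag B: P(yellow) = 7/9.
Total probability = (1/2)(7/15) + (1/2)(7/9) = 28/45.

28/45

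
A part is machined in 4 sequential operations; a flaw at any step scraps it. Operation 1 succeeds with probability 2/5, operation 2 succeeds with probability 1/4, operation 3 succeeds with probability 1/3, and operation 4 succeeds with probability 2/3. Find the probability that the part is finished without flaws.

1/45

Multiplying along the chain,
P = 2/5 × 1/4 × 1/3 × 2/3 = 4/180 = 1/45.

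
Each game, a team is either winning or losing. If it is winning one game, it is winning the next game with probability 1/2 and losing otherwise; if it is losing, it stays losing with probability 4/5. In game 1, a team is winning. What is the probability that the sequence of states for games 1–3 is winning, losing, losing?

Game 1 is given. For each transition, use the conditional probability from the current state:
P(losing | winning) = 1/2; P(losing | losing) = 4/5.
P = 1/2 × 4/5 = 4/10 = 2/5.

2/5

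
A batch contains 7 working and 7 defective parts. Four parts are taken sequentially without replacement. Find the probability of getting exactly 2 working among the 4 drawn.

One ordering (working drawn first) has probability 7/14 × 6/13 × 7/12 × 6/11 = 1764/24024 = 21/286.
There are C(4,2) = 6 such orderings, each equally likely, so P = 6 × 21/286 = 63/143.

63/143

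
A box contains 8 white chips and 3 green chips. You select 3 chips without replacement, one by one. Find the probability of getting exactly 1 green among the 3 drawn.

One ordering (green drawn first) has probability 3/11 × 8/10 × 7/9 = 168/990 = 28/165.
There are C(3,1) = 3 such orderings, each equally likely, so P = 3 × 28/165 = 28/55.

28/55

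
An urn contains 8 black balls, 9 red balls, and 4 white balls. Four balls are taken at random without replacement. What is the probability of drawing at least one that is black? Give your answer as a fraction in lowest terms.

1054/1197

P(no black) = 13/21 × 12/20 × 11/19 × 10/18 = 17160/143640 = 143/1197.
P(at least one) = 1 − 143/1197 = 1054/1197.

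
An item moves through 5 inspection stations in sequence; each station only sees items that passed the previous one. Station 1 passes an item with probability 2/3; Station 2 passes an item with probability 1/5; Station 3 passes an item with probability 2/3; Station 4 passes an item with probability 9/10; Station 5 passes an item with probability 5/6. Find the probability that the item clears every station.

The events are sequential, so multiply the conditional probabilities:
P = 2/3 × 1/5 × 2/3 × 9/10 × 5/6 = 180/2700 = 1/15.

1/15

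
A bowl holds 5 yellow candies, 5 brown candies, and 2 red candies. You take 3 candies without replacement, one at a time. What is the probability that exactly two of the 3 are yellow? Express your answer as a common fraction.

One ordering (yellow drawn first) has probability 5/12 × 4/11 × 7/10 = 140/1320 = 7/66.
There are C(3,2) = 3 such orderings, each equally likely, so P = 3 × 7/66 = 7/22.

7/22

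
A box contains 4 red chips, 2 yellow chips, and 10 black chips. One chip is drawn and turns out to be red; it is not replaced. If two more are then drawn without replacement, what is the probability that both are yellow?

1/105

With the first chip removed, 2 yellow remain out of 15.
P = 2/15 × 1/14 = 2/210 = 1/105.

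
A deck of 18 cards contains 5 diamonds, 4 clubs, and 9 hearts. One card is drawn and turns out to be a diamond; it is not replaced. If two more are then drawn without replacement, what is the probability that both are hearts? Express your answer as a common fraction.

9/34

After the first draw, 9 of the remaining 17 cards are hearts.
P = 9/17 × 8/16 = 72/272 = 9/34.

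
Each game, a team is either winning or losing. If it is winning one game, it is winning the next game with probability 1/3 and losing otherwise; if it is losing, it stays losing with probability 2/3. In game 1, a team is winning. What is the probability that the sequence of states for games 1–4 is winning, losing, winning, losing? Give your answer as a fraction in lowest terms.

4/27

Game 1 is given. For each transition, use the conditional probability from the current state:
P(losing | winning) = 2/3; P(winning | losing) = 1/3; P(losing | winning) = 2/3.
P = 2/3 × 1/3 × 2/3 = 4/27.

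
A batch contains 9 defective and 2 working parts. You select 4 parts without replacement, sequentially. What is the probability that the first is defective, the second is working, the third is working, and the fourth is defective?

Chain rule:
P = 9/11 × 2/10 × 1/9 × 8/8 = 144/7920 = 1/55.

1/55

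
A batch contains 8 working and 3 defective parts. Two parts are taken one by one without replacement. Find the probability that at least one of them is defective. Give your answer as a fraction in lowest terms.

P(no defective) = 8/11 × 7/10 = 56/110 = 28/55.
P(at least one) = 1 − 28/55 = 27/55.

27/55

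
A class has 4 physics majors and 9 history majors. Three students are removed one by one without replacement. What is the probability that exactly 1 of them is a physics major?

One ordering (a physics major drawn first) has probability 4/13 × 9/12 × 8/11 = 288/1716 = 24/143.
There are C(3,1) = 3 such orderings, each equally likely, so P = 3 × 24/143 = 72/143.

72/143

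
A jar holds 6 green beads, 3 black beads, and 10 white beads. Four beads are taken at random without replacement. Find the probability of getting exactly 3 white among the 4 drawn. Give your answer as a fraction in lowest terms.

One ordering (white drawn first) has probability 10/19 × 9/18 × 8/17 × 9/16 = 6480/93024 = 45/646.
There are C(4,3) = 4 such orderings, each equally likely, so P = 4 × 45/646 = 90/323.

90/323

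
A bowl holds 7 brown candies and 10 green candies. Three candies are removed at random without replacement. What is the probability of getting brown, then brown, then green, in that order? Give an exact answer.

Chain rule:
P = 7/17 × 6/16 × 10/15 = 420/4080 = 7/68.

7/68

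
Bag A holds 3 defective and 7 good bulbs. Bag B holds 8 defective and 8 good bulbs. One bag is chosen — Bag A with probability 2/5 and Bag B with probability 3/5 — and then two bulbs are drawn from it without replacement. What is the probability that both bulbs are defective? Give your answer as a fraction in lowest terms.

1/6

From Bag A: P(both defective) = (3/10)(2/9) = 1/15.
From Bag B: P(both defective) = (8/16)(7/15) = 7/30.
Total probability = (2/5)(1/15) + (3/5)(7/30) = 1/6.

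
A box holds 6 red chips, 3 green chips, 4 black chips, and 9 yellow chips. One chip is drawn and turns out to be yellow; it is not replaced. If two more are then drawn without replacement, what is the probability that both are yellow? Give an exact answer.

2/15

After the first draw, 8 of the remaining 21 chips are yellow.
P = 8/21 × 7/20 = 56/420 = 2/15.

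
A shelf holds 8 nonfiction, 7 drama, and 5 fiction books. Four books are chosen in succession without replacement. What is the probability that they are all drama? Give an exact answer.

P(all drama) = 7/20 × 6/19 × 5/18 × 4/17 = 840/116280 = 7/969.

7/969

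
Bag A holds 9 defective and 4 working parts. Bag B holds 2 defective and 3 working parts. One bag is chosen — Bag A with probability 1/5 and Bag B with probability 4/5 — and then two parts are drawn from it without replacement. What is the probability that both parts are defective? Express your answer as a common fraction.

56/325

From Bag A: P(both defective) = (9/13)(8/12) = 6/13.
From Bag B: P(both defective) = (2/5)(1/4) = 1/10.
Total probability = (1/5)(6/13) + (4/5)(1/10) = 56/325.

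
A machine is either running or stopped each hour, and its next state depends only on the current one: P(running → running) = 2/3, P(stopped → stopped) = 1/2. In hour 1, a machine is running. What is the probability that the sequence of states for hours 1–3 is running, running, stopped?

2/9

Hour 1 is given. For each transition, use the conditional probability from the current state:
P(running | running) = 2/3; P(stopped | running) = 1/3.
P = 2/3 × 1/3 = 2/9.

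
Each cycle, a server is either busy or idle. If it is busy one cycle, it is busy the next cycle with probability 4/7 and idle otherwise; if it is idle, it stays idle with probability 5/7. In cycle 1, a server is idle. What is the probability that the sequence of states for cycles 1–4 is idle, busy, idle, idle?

30/343

Cycle 1 is given. For each transition, use the conditional probability from the current state:
P(busy | idle) = 2/7; P(idle | busy) = 3/7; P(idle | idle) = 5/7.
P = 2/7 × 3/7 × 5/7 = 30/343.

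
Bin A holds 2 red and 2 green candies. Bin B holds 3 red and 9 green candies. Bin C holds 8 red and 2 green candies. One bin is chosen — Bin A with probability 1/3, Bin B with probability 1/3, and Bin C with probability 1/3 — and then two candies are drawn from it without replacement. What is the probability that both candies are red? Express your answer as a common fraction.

From Bin A: P(both red) = (2/4)(1/3) = 1/6.
From Bin B: P(both red) = (3/12)(2/11) = 1/22.
From Bin C: P(both red) = (8/10)(7/9) = 28/45.
Total probability = (1/3)(1/6) + (1/3)(1/22) + (1/3)(28/45) = 413/1485.

413/1485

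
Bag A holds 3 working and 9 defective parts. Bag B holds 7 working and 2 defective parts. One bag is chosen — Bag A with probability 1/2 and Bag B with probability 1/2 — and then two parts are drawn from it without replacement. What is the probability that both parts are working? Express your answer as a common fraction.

From Bag A: P(both working) = (3/12)(2/11) = 1/22.
From Bag B: P(both working) = (7/9)(6/8) = 7/12.
Total probability = (1/2)(1/22) + (1/2)(7/12) = 83/264.

83/264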